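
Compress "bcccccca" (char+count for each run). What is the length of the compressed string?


Input: bcccccca
Runs:
  'b' x 1 => "b1"
  'c' x 6 => "c6"
  'a' x 1 => "a1"
Compressed: "b1c6a1"
Compressed length: 6

6


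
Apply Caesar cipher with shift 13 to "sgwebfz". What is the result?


Caesar cipher: shift "sgwebfz" by 13
  's' (pos 18) + 13 = pos 5 = 'f'
  'g' (pos 6) + 13 = pos 19 = 't'
  'w' (pos 22) + 13 = pos 9 = 'j'
  'e' (pos 4) + 13 = pos 17 = 'r'
  'b' (pos 1) + 13 = pos 14 = 'o'
  'f' (pos 5) + 13 = pos 18 = 's'
  'z' (pos 25) + 13 = pos 12 = 'm'
Result: ftjrosm

ftjrosm


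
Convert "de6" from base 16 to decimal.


Input: "de6" in base 16
Positional expansion:
  Digit 'd' (value 13) x 16^2 = 3328
  Digit 'e' (value 14) x 16^1 = 224
  Digit '6' (value 6) x 16^0 = 6
Sum = 3558

3558


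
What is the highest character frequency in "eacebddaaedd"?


Input: eacebddaaedd
Character counts:
  'a': 3
  'b': 1
  'c': 1
  'd': 4
  'e': 3
Maximum frequency: 4

4


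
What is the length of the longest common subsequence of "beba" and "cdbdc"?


LCS of "beba" and "cdbdc"
DP table:
           c    d    b    d    c
      0    0    0    0    0    0
  b   0    0    0    1    1    1
  e   0    0    0    1    1    1
  b   0    0    0    1    1    1
  a   0    0    0    1    1    1
LCS length = dp[4][5] = 1

1


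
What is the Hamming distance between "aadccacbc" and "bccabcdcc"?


Comparing "aadccacbc" and "bccabcdcc" position by position:
  Position 0: 'a' vs 'b' => differ
  Position 1: 'a' vs 'c' => differ
  Position 2: 'd' vs 'c' => differ
  Position 3: 'c' vs 'a' => differ
  Position 4: 'c' vs 'b' => differ
  Position 5: 'a' vs 'c' => differ
  Position 6: 'c' vs 'd' => differ
  Position 7: 'b' vs 'c' => differ
  Position 8: 'c' vs 'c' => same
Total differences (Hamming distance): 8

8


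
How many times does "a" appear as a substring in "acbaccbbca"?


Searching for "a" in "acbaccbbca"
Scanning each position:
  Position 0: "a" => MATCH
  Position 1: "c" => no
  Position 2: "b" => no
  Position 3: "a" => MATCH
  Position 4: "c" => no
  Position 5: "c" => no
  Position 6: "b" => no
  Position 7: "b" => no
  Position 8: "c" => no
  Position 9: "a" => MATCH
Total occurrences: 3

3


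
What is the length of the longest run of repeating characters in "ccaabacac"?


Input: "ccaabacac"
Scanning for longest run:
  Position 1 ('c'): continues run of 'c', length=2
  Position 2 ('a'): new char, reset run to 1
  Position 3 ('a'): continues run of 'a', length=2
  Position 4 ('b'): new char, reset run to 1
  Position 5 ('a'): new char, reset run to 1
  Position 6 ('c'): new char, reset run to 1
  Position 7 ('a'): new char, reset run to 1
  Position 8 ('c'): new char, reset run to 1
Longest run: 'c' with length 2

2


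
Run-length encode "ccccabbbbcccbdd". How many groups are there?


Input: ccccabbbbcccbdd
Scanning for consecutive runs:
  Group 1: 'c' x 4 (positions 0-3)
  Group 2: 'a' x 1 (positions 4-4)
  Group 3: 'b' x 4 (positions 5-8)
  Group 4: 'c' x 3 (positions 9-11)
  Group 5: 'b' x 1 (positions 12-12)
  Group 6: 'd' x 2 (positions 13-14)
Total groups: 6

6


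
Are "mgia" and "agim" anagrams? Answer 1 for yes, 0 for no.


Strings: "mgia", "agim"
Sorted first:  agim
Sorted second: agim
Sorted forms match => anagrams

1


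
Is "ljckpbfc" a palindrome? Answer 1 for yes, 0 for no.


Input: ljckpbfc
Reversed: cfbpkcjl
  Compare pos 0 ('l') with pos 7 ('c'): MISMATCH
  Compare pos 1 ('j') with pos 6 ('f'): MISMATCH
  Compare pos 2 ('c') with pos 5 ('b'): MISMATCH
  Compare pos 3 ('k') with pos 4 ('p'): MISMATCH
Result: not a palindrome

0


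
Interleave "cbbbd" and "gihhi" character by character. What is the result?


Interleaving "cbbbd" and "gihhi":
  Position 0: 'c' from first, 'g' from second => "cg"
  Position 1: 'b' from first, 'i' from second => "bi"
  Position 2: 'b' from first, 'h' from second => "bh"
  Position 3: 'b' from first, 'h' from second => "bh"
  Position 4: 'd' from first, 'i' from second => "di"
Result: cgbibhbhdi

cgbibhbhdi


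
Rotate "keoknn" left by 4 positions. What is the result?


Input: "keoknn", rotate left by 4
First 4 characters: "keok"
Remaining characters: "nn"
Concatenate remaining + first: "nn" + "keok" = "nnkeok"

nnkeok


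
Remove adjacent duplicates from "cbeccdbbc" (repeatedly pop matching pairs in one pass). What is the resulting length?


Input: cbeccdbbc
Stack-based adjacent duplicate removal:
  Read 'c': push. Stack: c
  Read 'b': push. Stack: cb
  Read 'e': push. Stack: cbe
  Read 'c': push. Stack: cbec
  Read 'c': matches stack top 'c' => pop. Stack: cbe
  Read 'd': push. Stack: cbed
  Read 'b': push. Stack: cbedb
  Read 'b': matches stack top 'b' => pop. Stack: cbed
  Read 'c': push. Stack: cbedc
Final stack: "cbedc" (length 5)

5


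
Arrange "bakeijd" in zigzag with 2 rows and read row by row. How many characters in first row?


Zigzag "bakeijd" into 2 rows:
Placing characters:
  'b' => row 0
  'a' => row 1
  'k' => row 0
  'e' => row 1
  'i' => row 0
  'j' => row 1
  'd' => row 0
Rows:
  Row 0: "bkid"
  Row 1: "aej"
First row length: 4

4


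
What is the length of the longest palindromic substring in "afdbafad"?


Input: "afdbafad"
Checking substrings for palindromes:
  [4:7] "afa" (len 3) => palindrome
Longest palindromic substring: "afa" with length 3

3


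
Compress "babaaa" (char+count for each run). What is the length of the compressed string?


Input: babaaa
Runs:
  'b' x 1 => "b1"
  'a' x 1 => "a1"
  'b' x 1 => "b1"
  'a' x 3 => "a3"
Compressed: "b1a1b1a3"
Compressed length: 8

8


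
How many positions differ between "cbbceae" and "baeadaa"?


Comparing "cbbceae" and "baeadaa" position by position:
  Position 0: 'c' vs 'b' => DIFFER
  Position 1: 'b' vs 'a' => DIFFER
  Position 2: 'b' vs 'e' => DIFFER
  Position 3: 'c' vs 'a' => DIFFER
  Position 4: 'e' vs 'd' => DIFFER
  Position 5: 'a' vs 'a' => same
  Position 6: 'e' vs 'a' => DIFFER
Positions that differ: 6

6


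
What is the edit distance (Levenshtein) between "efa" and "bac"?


Computing edit distance: "efa" -> "bac"
DP table:
           b    a    c
      0    1    2    3
  e   1    1    2    3
  f   2    2    2    3
  a   3    3    2    3
Edit distance = dp[3][3] = 3

3


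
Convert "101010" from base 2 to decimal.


Input: "101010" in base 2
Positional expansion:
  Digit '1' (value 1) x 2^5 = 32
  Digit '0' (value 0) x 2^4 = 0
  Digit '1' (value 1) x 2^3 = 8
  Digit '0' (value 0) x 2^2 = 0
  Digit '1' (value 1) x 2^1 = 2
  Digit '0' (value 0) x 2^0 = 0
Sum = 42

42


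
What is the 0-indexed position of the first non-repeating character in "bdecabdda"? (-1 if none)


Input: bdecabdda
Character frequencies:
  'a': 2
  'b': 2
  'c': 1
  'd': 3
  'e': 1
Scanning left to right for freq == 1:
  Position 0 ('b'): freq=2, skip
  Position 1 ('d'): freq=3, skip
  Position 2 ('e'): unique! => answer = 2

2


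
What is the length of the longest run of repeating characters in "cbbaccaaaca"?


Input: "cbbaccaaaca"
Scanning for longest run:
  Position 1 ('b'): new char, reset run to 1
  Position 2 ('b'): continues run of 'b', length=2
  Position 3 ('a'): new char, reset run to 1
  Position 4 ('c'): new char, reset run to 1
  Position 5 ('c'): continues run of 'c', length=2
  Position 6 ('a'): new char, reset run to 1
  Position 7 ('a'): continues run of 'a', length=2
  Position 8 ('a'): continues run of 'a', length=3
  Position 9 ('c'): new char, reset run to 1
  Position 10 ('a'): new char, reset run to 1
Longest run: 'a' with length 3

3


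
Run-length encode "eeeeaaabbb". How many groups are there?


Input: eeeeaaabbb
Scanning for consecutive runs:
  Group 1: 'e' x 4 (positions 0-3)
  Group 2: 'a' x 3 (positions 4-6)
  Group 3: 'b' x 3 (positions 7-9)
Total groups: 3

3


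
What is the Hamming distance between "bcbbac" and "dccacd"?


Comparing "bcbbac" and "dccacd" position by position:
  Position 0: 'b' vs 'd' => differ
  Position 1: 'c' vs 'c' => same
  Position 2: 'b' vs 'c' => differ
  Position 3: 'b' vs 'a' => differ
  Position 4: 'a' vs 'c' => differ
  Position 5: 'c' vs 'd' => differ
Total differences (Hamming distance): 5

5


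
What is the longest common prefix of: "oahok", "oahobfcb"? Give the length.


Words: oahok, oahobfcb
  Position 0: all 'o' => match
  Position 1: all 'a' => match
  Position 2: all 'h' => match
  Position 3: all 'o' => match
  Position 4: ('k', 'b') => mismatch, stop
LCP = "oaho" (length 4)

4


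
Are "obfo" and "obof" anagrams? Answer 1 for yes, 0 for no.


Strings: "obfo", "obof"
Sorted first:  bfoo
Sorted second: bfoo
Sorted forms match => anagrams

1


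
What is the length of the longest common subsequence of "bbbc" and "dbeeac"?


LCS of "bbbc" and "dbeeac"
DP table:
           d    b    e    e    a    c
      0    0    0    0    0    0    0
  b   0    0    1    1    1    1    1
  b   0    0    1    1    1    1    1
  b   0    0    1    1    1    1    1
  c   0    0    1    1    1    1    2
LCS length = dp[4][6] = 2

2


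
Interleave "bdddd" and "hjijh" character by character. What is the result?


Interleaving "bdddd" and "hjijh":
  Position 0: 'b' from first, 'h' from second => "bh"
  Position 1: 'd' from first, 'j' from second => "dj"
  Position 2: 'd' from first, 'i' from second => "di"
  Position 3: 'd' from first, 'j' from second => "dj"
  Position 4: 'd' from first, 'h' from second => "dh"
Result: bhdjdidjdh

bhdjdidjdh


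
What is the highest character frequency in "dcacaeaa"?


Input: dcacaeaa
Character counts:
  'a': 4
  'c': 2
  'd': 1
  'e': 1
Maximum frequency: 4

4


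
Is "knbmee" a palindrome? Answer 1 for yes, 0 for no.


Input: knbmee
Reversed: eembnk
  Compare pos 0 ('k') with pos 5 ('e'): MISMATCH
  Compare pos 1 ('n') with pos 4 ('e'): MISMATCH
  Compare pos 2 ('b') with pos 3 ('m'): MISMATCH
Result: not a palindrome

0


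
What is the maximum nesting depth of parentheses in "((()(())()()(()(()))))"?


Input: "((()(())()()(()(()))))"
Tracking depth:
  Position 0 '(': depth becomes 1
  Position 1 '(': depth becomes 2
  Position 2 '(': depth becomes 3
  Position 3 ')': depth becomes 2
  Position 4 '(': depth becomes 3
  Position 5 '(': depth becomes 4
  Position 6 ')': depth becomes 3
  Position 7 ')': depth becomes 2
  Position 8 '(': depth becomes 3
  Position 9 ')': depth becomes 2
  Position 10 '(': depth becomes 3
  Position 11 ')': depth becomes 2
  Position 12 '(': depth becomes 3
  Position 13 '(': depth becomes 4
  Position 14 ')': depth becomes 3
  Position 15 '(': depth becomes 4
  Position 16 '(': depth becomes 5
  Position 17 ')': depth becomes 4
  Position 18 ')': depth becomes 3
  Position 19 ')': depth becomes 2
  Position 20 ')': depth becomes 1
  Position 21 ')': depth becomes 0
Maximum depth reached: 5

5


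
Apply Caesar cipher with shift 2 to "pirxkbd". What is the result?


Caesar cipher: shift "pirxkbd" by 2
  'p' (pos 15) + 2 = pos 17 = 'r'
  'i' (pos 8) + 2 = pos 10 = 'k'
  'r' (pos 17) + 2 = pos 19 = 't'
  'x' (pos 23) + 2 = pos 25 = 'z'
  'k' (pos 10) + 2 = pos 12 = 'm'
  'b' (pos 1) + 2 = pos 3 = 'd'
  'd' (pos 3) + 2 = pos 5 = 'f'
Result: rktzmdf

rktzmdf


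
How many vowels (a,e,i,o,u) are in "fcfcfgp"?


Input: fcfcfgp
Checking each character:
  'f' at position 0: consonant
  'c' at position 1: consonant
  'f' at position 2: consonant
  'c' at position 3: consonant
  'f' at position 4: consonant
  'g' at position 5: consonant
  'p' at position 6: consonant
Total vowels: 0

0


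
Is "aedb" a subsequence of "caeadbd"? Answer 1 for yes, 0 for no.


Check if "aedb" is a subsequence of "caeadbd"
Greedy scan:
  Position 0 ('c'): no match needed
  Position 1 ('a'): matches sub[0] = 'a'
  Position 2 ('e'): matches sub[1] = 'e'
  Position 3 ('a'): no match needed
  Position 4 ('d'): matches sub[2] = 'd'
  Position 5 ('b'): matches sub[3] = 'b'
  Position 6 ('d'): no match needed
All 4 characters matched => is a subsequence

1


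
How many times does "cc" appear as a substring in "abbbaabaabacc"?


Searching for "cc" in "abbbaabaabacc"
Scanning each position:
  Position 0: "ab" => no
  Position 1: "bb" => no
  Position 2: "bb" => no
  Position 3: "ba" => no
  Position 4: "aa" => no
  Position 5: "ab" => no
  Position 6: "ba" => no
  Position 7: "aa" => no
  Position 8: "ab" => no
  Position 9: "ba" => no
  Position 10: "ac" => no
  Position 11: "cc" => MATCH
Total occurrences: 1

1


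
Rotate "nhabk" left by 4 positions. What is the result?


Input: "nhabk", rotate left by 4
First 4 characters: "nhab"
Remaining characters: "k"
Concatenate remaining + first: "k" + "nhab" = "knhab"

knhab


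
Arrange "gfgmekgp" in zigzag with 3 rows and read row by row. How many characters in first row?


Zigzag "gfgmekgp" into 3 rows:
Placing characters:
  'g' => row 0
  'f' => row 1
  'g' => row 2
  'm' => row 1
  'e' => row 0
  'k' => row 1
  'g' => row 2
  'p' => row 1
Rows:
  Row 0: "ge"
  Row 1: "fmkp"
  Row 2: "gg"
First row length: 2

2


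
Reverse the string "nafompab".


Input: nafompab
Reading characters right to left:
  Position 7: 'b'
  Position 6: 'a'
  Position 5: 'p'
  Position 4: 'm'
  Position 3: 'o'
  Position 2: 'f'
  Position 1: 'a'
  Position 0: 'n'
Reversed: bapmofan

bapmofan


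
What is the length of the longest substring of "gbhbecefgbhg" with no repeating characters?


Input: "gbhbecefgbhg"
Sliding window (track last position of each char):
  Position 0 ('g'): window [0,0] length 1 -- new best
  Position 1 ('b'): window [0,1] length 2 -- new best
  Position 2 ('h'): window [0,2] length 3 -- new best
  Position 3 ('b'): repeat (last at 1), move window start to 2
  Position 3 ('b'): window [2,3] length 2
  Position 4 ('e'): window [2,4] length 3
  Position 5 ('c'): window [2,5] length 4 -- new best
  Position 6 ('e'): repeat (last at 4), move window start to 5
  Position 6 ('e'): window [5,6] length 2
  Position 7 ('f'): window [5,7] length 3
  Position 8 ('g'): window [5,8] length 4
  Position 9 ('b'): window [5,9] length 5 -- new best
  Position 10 ('h'): window [5,10] length 6 -- new best
  Position 11 ('g'): repeat (last at 8), move window start to 9
  Position 11 ('g'): window [9,11] length 3
Longest substring with no repeats: "cefgbh" with length 6

6


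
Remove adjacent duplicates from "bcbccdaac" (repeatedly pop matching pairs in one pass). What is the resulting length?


Input: bcbccdaac
Stack-based adjacent duplicate removal:
  Read 'b': push. Stack: b
  Read 'c': push. Stack: bc
  Read 'b': push. Stack: bcb
  Read 'c': push. Stack: bcbc
  Read 'c': matches stack top 'c' => pop. Stack: bcb
  Read 'd': push. Stack: bcbd
  Read 'a': push. Stack: bcbda
  Read 'a': matches stack top 'a' => pop. Stack: bcbd
  Read 'c': push. Stack: bcbdc
Final stack: "bcbdc" (length 5)

5


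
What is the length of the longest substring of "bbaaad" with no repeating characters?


Input: "bbaaad"
Sliding window (track last position of each char):
  Position 0 ('b'): window [0,0] length 1 -- new best
  Position 1 ('b'): repeat (last at 0), move window start to 1
  Position 1 ('b'): window [1,1] length 1
  Position 2 ('a'): window [1,2] length 2 -- new best
  Position 3 ('a'): repeat (last at 2), move window start to 3
  Position 3 ('a'): window [3,3] length 1
  Position 4 ('a'): repeat (last at 3), move window start to 4
  Position 4 ('a'): window [4,4] length 1
  Position 5 ('d'): window [4,5] length 2
Longest substring with no repeats: "ba" with length 2

2


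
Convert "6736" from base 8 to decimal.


Input: "6736" in base 8
Positional expansion:
  Digit '6' (value 6) x 8^3 = 3072
  Digit '7' (value 7) x 8^2 = 448
  Digit '3' (value 3) x 8^1 = 24
  Digit '6' (value 6) x 8^0 = 6
Sum = 3550

3550


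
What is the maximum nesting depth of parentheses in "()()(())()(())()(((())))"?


Input: "()()(())()(())()(((())))"
Tracking depth:
  Position 0 '(': depth becomes 1
  Position 1 ')': depth becomes 0
  Position 2 '(': depth becomes 1
  Position 3 ')': depth becomes 0
  Position 4 '(': depth becomes 1
  Position 5 '(': depth becomes 2
  Position 6 ')': depth becomes 1
  Position 7 ')': depth becomes 0
  Position 8 '(': depth becomes 1
  Position 9 ')': depth becomes 0
  Position 10 '(': depth becomes 1
  Position 11 '(': depth becomes 2
  Position 12 ')': depth becomes 1
  Position 13 ')': depth becomes 0
  Position 14 '(': depth becomes 1
  Position 15 ')': depth becomes 0
  Position 16 '(': depth becomes 1
  Position 17 '(': depth becomes 2
  Position 18 '(': depth becomes 3
  Position 19 '(': depth becomes 4
  Position 20 ')': depth becomes 3
  Position 21 ')': depth becomes 2
  Position 22 ')': depth becomes 1
  Position 23 ')': depth becomes 0
Maximum depth reached: 4

4


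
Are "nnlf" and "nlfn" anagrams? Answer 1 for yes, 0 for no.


Strings: "nnlf", "nlfn"
Sorted first:  flnn
Sorted second: flnn
Sorted forms match => anagrams

1


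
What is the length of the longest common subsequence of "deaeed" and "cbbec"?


LCS of "deaeed" and "cbbec"
DP table:
           c    b    b    e    c
      0    0    0    0    0    0
  d   0    0    0    0    0    0
  e   0    0    0    0    1    1
  a   0    0    0    0    1    1
  e   0    0    0    0    1    1
  e   0    0    0    0    1    1
  d   0    0    0    0    1    1
LCS length = dp[6][5] = 1

1


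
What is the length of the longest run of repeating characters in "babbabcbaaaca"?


Input: "babbabcbaaaca"
Scanning for longest run:
  Position 1 ('a'): new char, reset run to 1
  Position 2 ('b'): new char, reset run to 1
  Position 3 ('b'): continues run of 'b', length=2
  Position 4 ('a'): new char, reset run to 1
  Position 5 ('b'): new char, reset run to 1
  Position 6 ('c'): new char, reset run to 1
  Position 7 ('b'): new char, reset run to 1
  Position 8 ('a'): new char, reset run to 1
  Position 9 ('a'): continues run of 'a', length=2
  Position 10 ('a'): continues run of 'a', length=3
  Position 11 ('c'): new char, reset run to 1
  Position 12 ('a'): new char, reset run to 1
Longest run: 'a' with length 3

3


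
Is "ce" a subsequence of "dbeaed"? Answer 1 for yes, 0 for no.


Check if "ce" is a subsequence of "dbeaed"
Greedy scan:
  Position 0 ('d'): no match needed
  Position 1 ('b'): no match needed
  Position 2 ('e'): no match needed
  Position 3 ('a'): no match needed
  Position 4 ('e'): no match needed
  Position 5 ('d'): no match needed
Only matched 0/2 characters => not a subsequence

0


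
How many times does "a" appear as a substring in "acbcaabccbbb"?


Searching for "a" in "acbcaabccbbb"
Scanning each position:
  Position 0: "a" => MATCH
  Position 1: "c" => no
  Position 2: "b" => no
  Position 3: "c" => no
  Position 4: "a" => MATCH
  Position 5: "a" => MATCH
  Position 6: "b" => no
  Position 7: "c" => no
  Position 8: "c" => no
  Position 9: "b" => no
  Position 10: "b" => no
  Position 11: "b" => no
Total occurrences: 3

3


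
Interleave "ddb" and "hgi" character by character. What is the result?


Interleaving "ddb" and "hgi":
  Position 0: 'd' from first, 'h' from second => "dh"
  Position 1: 'd' from first, 'g' from second => "dg"
  Position 2: 'b' from first, 'i' from second => "bi"
Result: dhdgbi

dhdgbi


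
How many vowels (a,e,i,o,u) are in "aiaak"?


Input: aiaak
Checking each character:
  'a' at position 0: vowel (running total: 1)
  'i' at position 1: vowel (running total: 2)
  'a' at position 2: vowel (running total: 3)
  'a' at position 3: vowel (running total: 4)
  'k' at position 4: consonant
Total vowels: 4

4


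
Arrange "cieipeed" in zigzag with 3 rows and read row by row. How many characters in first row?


Zigzag "cieipeed" into 3 rows:
Placing characters:
  'c' => row 0
  'i' => row 1
  'e' => row 2
  'i' => row 1
  'p' => row 0
  'e' => row 1
  'e' => row 2
  'd' => row 1
Rows:
  Row 0: "cp"
  Row 1: "iied"
  Row 2: "ee"
First row length: 2

2


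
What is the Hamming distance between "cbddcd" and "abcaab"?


Comparing "cbddcd" and "abcaab" position by position:
  Position 0: 'c' vs 'a' => differ
  Position 1: 'b' vs 'b' => same
  Position 2: 'd' vs 'c' => differ
  Position 3: 'd' vs 'a' => differ
  Position 4: 'c' vs 'a' => differ
  Position 5: 'd' vs 'b' => differ
Total differences (Hamming distance): 5

5


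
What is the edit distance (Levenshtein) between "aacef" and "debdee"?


Computing edit distance: "aacef" -> "debdee"
DP table:
           d    e    b    d    e    e
      0    1    2    3    4    5    6
  a   1    1    2    3    4    5    6
  a   2    2    2    3    4    5    6
  c   3    3    3    3    4    5    6
  e   4    4    3    4    4    4    5
  f   5    5    4    4    5    5    5
Edit distance = dp[5][6] = 5

5


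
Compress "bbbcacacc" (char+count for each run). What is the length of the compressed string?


Input: bbbcacacc
Runs:
  'b' x 3 => "b3"
  'c' x 1 => "c1"
  'a' x 1 => "a1"
  'c' x 1 => "c1"
  'a' x 1 => "a1"
  'c' x 2 => "c2"
Compressed: "b3c1a1c1a1c2"
Compressed length: 12

12


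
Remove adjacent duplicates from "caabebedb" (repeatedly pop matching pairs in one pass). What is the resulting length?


Input: caabebedb
Stack-based adjacent duplicate removal:
  Read 'c': push. Stack: c
  Read 'a': push. Stack: ca
  Read 'a': matches stack top 'a' => pop. Stack: c
  Read 'b': push. Stack: cb
  Read 'e': push. Stack: cbe
  Read 'b': push. Stack: cbeb
  Read 'e': push. Stack: cbebe
  Read 'd': push. Stack: cbebed
  Read 'b': push. Stack: cbebedb
Final stack: "cbebedb" (length 7)

7


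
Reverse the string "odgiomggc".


Input: odgiomggc
Reading characters right to left:
  Position 8: 'c'
  Position 7: 'g'
  Position 6: 'g'
  Position 5: 'm'
  Position 4: 'o'
  Position 3: 'i'
  Position 2: 'g'
  Position 1: 'd'
  Position 0: 'o'
Reversed: cggmoigdo

cggmoigdo


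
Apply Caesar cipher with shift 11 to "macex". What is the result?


Caesar cipher: shift "macex" by 11
  'm' (pos 12) + 11 = pos 23 = 'x'
  'a' (pos 0) + 11 = pos 11 = 'l'
  'c' (pos 2) + 11 = pos 13 = 'n'
  'e' (pos 4) + 11 = pos 15 = 'p'
  'x' (pos 23) + 11 = pos 8 = 'i'
Result: xlnpi

xlnpi


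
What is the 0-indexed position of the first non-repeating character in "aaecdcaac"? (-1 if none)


Input: aaecdcaac
Character frequencies:
  'a': 4
  'c': 3
  'd': 1
  'e': 1
Scanning left to right for freq == 1:
  Position 0 ('a'): freq=4, skip
  Position 1 ('a'): freq=4, skip
  Position 2 ('e'): unique! => answer = 2

2


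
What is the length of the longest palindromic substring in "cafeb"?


Input: "cafeb"
Checking substrings for palindromes:
  No multi-char palindromic substrings found
Longest palindromic substring: "c" with length 1

1


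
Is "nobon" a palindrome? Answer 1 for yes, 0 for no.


Input: nobon
Reversed: nobon
  Compare pos 0 ('n') with pos 4 ('n'): match
  Compare pos 1 ('o') with pos 3 ('o'): match
Result: palindrome

1


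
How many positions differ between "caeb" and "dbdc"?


Comparing "caeb" and "dbdc" position by position:
  Position 0: 'c' vs 'd' => DIFFER
  Position 1: 'a' vs 'b' => DIFFER
  Position 2: 'e' vs 'd' => DIFFER
  Position 3: 'b' vs 'c' => DIFFER
Positions that differ: 4

4


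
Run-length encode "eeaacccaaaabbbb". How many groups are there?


Input: eeaacccaaaabbbb
Scanning for consecutive runs:
  Group 1: 'e' x 2 (positions 0-1)
  Group 2: 'a' x 2 (positions 2-3)
  Group 3: 'c' x 3 (positions 4-6)
  Group 4: 'a' x 4 (positions 7-10)
  Group 5: 'b' x 4 (positions 11-14)
Total groups: 5

5


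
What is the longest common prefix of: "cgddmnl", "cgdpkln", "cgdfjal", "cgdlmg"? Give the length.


Words: cgddmnl, cgdpkln, cgdfjal, cgdlmg
  Position 0: all 'c' => match
  Position 1: all 'g' => match
  Position 2: all 'd' => match
  Position 3: ('d', 'p', 'f', 'l') => mismatch, stop
LCP = "cgd" (length 3)

3


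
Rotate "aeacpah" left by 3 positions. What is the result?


Input: "aeacpah", rotate left by 3
First 3 characters: "aea"
Remaining characters: "cpah"
Concatenate remaining + first: "cpah" + "aea" = "cpahaea"

cpahaea


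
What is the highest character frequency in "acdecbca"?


Input: acdecbca
Character counts:
  'a': 2
  'b': 1
  'c': 3
  'd': 1
  'e': 1
Maximum frequency: 3

3


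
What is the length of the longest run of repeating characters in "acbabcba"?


Input: "acbabcba"
Scanning for longest run:
  Position 1 ('c'): new char, reset run to 1
  Position 2 ('b'): new char, reset run to 1
  Position 3 ('a'): new char, reset run to 1
  Position 4 ('b'): new char, reset run to 1
  Position 5 ('c'): new char, reset run to 1
  Position 6 ('b'): new char, reset run to 1
  Position 7 ('a'): new char, reset run to 1
Longest run: 'a' with length 1

1


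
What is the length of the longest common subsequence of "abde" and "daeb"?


LCS of "abde" and "daeb"
DP table:
           d    a    e    b
      0    0    0    0    0
  a   0    0    1    1    1
  b   0    0    1    1    2
  d   0    1    1    1    2
  e   0    1    1    2    2
LCS length = dp[4][4] = 2

2


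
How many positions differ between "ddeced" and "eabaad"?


Comparing "ddeced" and "eabaad" position by position:
  Position 0: 'd' vs 'e' => DIFFER
  Position 1: 'd' vs 'a' => DIFFER
  Position 2: 'e' vs 'b' => DIFFER
  Position 3: 'c' vs 'a' => DIFFER
  Position 4: 'e' vs 'a' => DIFFER
  Position 5: 'd' vs 'd' => same
Positions that differ: 5

5


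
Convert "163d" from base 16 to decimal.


Input: "163d" in base 16
Positional expansion:
  Digit '1' (value 1) x 16^3 = 4096
  Digit '6' (value 6) x 16^2 = 1536
  Digit '3' (value 3) x 16^1 = 48
  Digit 'd' (value 13) x 16^0 = 13
Sum = 5693

5693


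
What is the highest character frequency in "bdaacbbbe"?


Input: bdaacbbbe
Character counts:
  'a': 2
  'b': 4
  'c': 1
  'd': 1
  'e': 1
Maximum frequency: 4

4


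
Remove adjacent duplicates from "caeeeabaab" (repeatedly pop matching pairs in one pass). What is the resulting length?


Input: caeeeabaab
Stack-based adjacent duplicate removal:
  Read 'c': push. Stack: c
  Read 'a': push. Stack: ca
  Read 'e': push. Stack: cae
  Read 'e': matches stack top 'e' => pop. Stack: ca
  Read 'e': push. Stack: cae
  Read 'a': push. Stack: caea
  Read 'b': push. Stack: caeab
  Read 'a': push. Stack: caeaba
  Read 'a': matches stack top 'a' => pop. Stack: caeab
  Read 'b': matches stack top 'b' => pop. Stack: caea
Final stack: "caea" (length 4)

4


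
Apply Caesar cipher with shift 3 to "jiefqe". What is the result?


Caesar cipher: shift "jiefqe" by 3
  'j' (pos 9) + 3 = pos 12 = 'm'
  'i' (pos 8) + 3 = pos 11 = 'l'
  'e' (pos 4) + 3 = pos 7 = 'h'
  'f' (pos 5) + 3 = pos 8 = 'i'
  'q' (pos 16) + 3 = pos 19 = 't'
  'e' (pos 4) + 3 = pos 7 = 'h'
Result: mlhith

mlhith


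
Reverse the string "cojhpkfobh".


Input: cojhpkfobh
Reading characters right to left:
  Position 9: 'h'
  Position 8: 'b'
  Position 7: 'o'
  Position 6: 'f'
  Position 5: 'k'
  Position 4: 'p'
  Position 3: 'h'
  Position 2: 'j'
  Position 1: 'o'
  Position 0: 'c'
Reversed: hbofkphjoc

hbofkphjoc


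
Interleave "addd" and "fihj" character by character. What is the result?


Interleaving "addd" and "fihj":
  Position 0: 'a' from first, 'f' from second => "af"
  Position 1: 'd' from first, 'i' from second => "di"
  Position 2: 'd' from first, 'h' from second => "dh"
  Position 3: 'd' from first, 'j' from second => "dj"
Result: afdidhdj

afdidhdj


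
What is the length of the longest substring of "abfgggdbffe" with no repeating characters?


Input: "abfgggdbffe"
Sliding window (track last position of each char):
  Position 0 ('a'): window [0,0] length 1 -- new best
  Position 1 ('b'): window [0,1] length 2 -- new best
  Position 2 ('f'): window [0,2] length 3 -- new best
  Position 3 ('g'): window [0,3] length 4 -- new best
  Position 4 ('g'): repeat (last at 3), move window start to 4
  Position 4 ('g'): window [4,4] length 1
  Position 5 ('g'): repeat (last at 4), move window start to 5
  Position 5 ('g'): window [5,5] length 1
  Position 6 ('d'): window [5,6] length 2
  Position 7 ('b'): window [5,7] length 3
  Position 8 ('f'): window [5,8] length 4
  Position 9 ('f'): repeat (last at 8), move window start to 9
  Position 9 ('f'): window [9,9] length 1
  Position 10 ('e'): window [9,10] length 2
Longest substring with no repeats: "abfg" with length 4

4


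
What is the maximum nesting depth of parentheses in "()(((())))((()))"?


Input: "()(((())))((()))"
Tracking depth:
  Position 0 '(': depth becomes 1
  Position 1 ')': depth becomes 0
  Position 2 '(': depth becomes 1
  Position 3 '(': depth becomes 2
  Position 4 '(': depth becomes 3
  Position 5 '(': depth becomes 4
  Position 6 ')': depth becomes 3
  Position 7 ')': depth becomes 2
  Position 8 ')': depth becomes 1
  Position 9 ')': depth becomes 0
  Position 10 '(': depth becomes 1
  Position 11 '(': depth becomes 2
  Position 12 '(': depth becomes 3
  Position 13 ')': depth becomes 2
  Position 14 ')': depth becomes 1
  Position 15 ')': depth becomes 0
Maximum depth reached: 4

4


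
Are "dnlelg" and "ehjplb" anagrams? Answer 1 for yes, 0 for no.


Strings: "dnlelg", "ehjplb"
Sorted first:  deglln
Sorted second: behjlp
Differ at position 0: 'd' vs 'b' => not anagrams

0


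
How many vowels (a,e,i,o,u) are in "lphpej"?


Input: lphpej
Checking each character:
  'l' at position 0: consonant
  'p' at position 1: consonant
  'h' at position 2: consonant
  'p' at position 3: consonant
  'e' at position 4: vowel (running total: 1)
  'j' at position 5: consonant
Total vowels: 1

1


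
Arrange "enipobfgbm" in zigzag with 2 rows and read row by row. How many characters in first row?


Zigzag "enipobfgbm" into 2 rows:
Placing characters:
  'e' => row 0
  'n' => row 1
  'i' => row 0
  'p' => row 1
  'o' => row 0
  'b' => row 1
  'f' => row 0
  'g' => row 1
  'b' => row 0
  'm' => row 1
Rows:
  Row 0: "eiofb"
  Row 1: "npbgm"
First row length: 5

5


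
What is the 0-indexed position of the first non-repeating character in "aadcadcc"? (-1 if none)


Input: aadcadcc
Character frequencies:
  'a': 3
  'c': 3
  'd': 2
Scanning left to right for freq == 1:
  Position 0 ('a'): freq=3, skip
  Position 1 ('a'): freq=3, skip
  Position 2 ('d'): freq=2, skip
  Position 3 ('c'): freq=3, skip
  Position 4 ('a'): freq=3, skip
  Position 5 ('d'): freq=2, skip
  Position 6 ('c'): freq=3, skip
  Position 7 ('c'): freq=3, skip
  No unique character found => answer = -1

-1


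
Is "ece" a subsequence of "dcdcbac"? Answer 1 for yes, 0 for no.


Check if "ece" is a subsequence of "dcdcbac"
Greedy scan:
  Position 0 ('d'): no match needed
  Position 1 ('c'): no match needed
  Position 2 ('d'): no match needed
  Position 3 ('c'): no match needed
  Position 4 ('b'): no match needed
  Position 5 ('a'): no match needed
  Position 6 ('c'): no match needed
Only matched 0/3 characters => not a subsequence

0


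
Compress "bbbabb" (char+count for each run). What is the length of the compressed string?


Input: bbbabb
Runs:
  'b' x 3 => "b3"
  'a' x 1 => "a1"
  'b' x 2 => "b2"
Compressed: "b3a1b2"
Compressed length: 6

6


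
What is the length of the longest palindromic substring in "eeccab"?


Input: "eeccab"
Checking substrings for palindromes:
  [0:2] "ee" (len 2) => palindrome
  [2:4] "cc" (len 2) => palindrome
Longest palindromic substring: "ee" with length 2

2


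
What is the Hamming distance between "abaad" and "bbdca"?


Comparing "abaad" and "bbdca" position by position:
  Position 0: 'a' vs 'b' => differ
  Position 1: 'b' vs 'b' => same
  Position 2: 'a' vs 'd' => differ
  Position 3: 'a' vs 'c' => differ
  Position 4: 'd' vs 'a' => differ
Total differences (Hamming distance): 4

4


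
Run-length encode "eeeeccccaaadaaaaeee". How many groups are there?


Input: eeeeccccaaadaaaaeee
Scanning for consecutive runs:
  Group 1: 'e' x 4 (positions 0-3)
  Group 2: 'c' x 4 (positions 4-7)
  Group 3: 'a' x 3 (positions 8-10)
  Group 4: 'd' x 1 (positions 11-11)
  Group 5: 'a' x 4 (positions 12-15)
  Group 6: 'e' x 3 (positions 16-18)
Total groups: 6

6


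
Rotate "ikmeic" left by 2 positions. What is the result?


Input: "ikmeic", rotate left by 2
First 2 characters: "ik"
Remaining characters: "meic"
Concatenate remaining + first: "meic" + "ik" = "meicik"

meicik


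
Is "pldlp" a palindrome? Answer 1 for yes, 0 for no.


Input: pldlp
Reversed: pldlp
  Compare pos 0 ('p') with pos 4 ('p'): match
  Compare pos 1 ('l') with pos 3 ('l'): match
Result: palindrome

1


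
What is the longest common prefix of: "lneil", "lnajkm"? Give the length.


Words: lneil, lnajkm
  Position 0: all 'l' => match
  Position 1: all 'n' => match
  Position 2: ('e', 'a') => mismatch, stop
LCP = "ln" (length 2)

2


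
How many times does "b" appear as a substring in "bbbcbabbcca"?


Searching for "b" in "bbbcbabbcca"
Scanning each position:
  Position 0: "b" => MATCH
  Position 1: "b" => MATCH
  Position 2: "b" => MATCH
  Position 3: "c" => no
  Position 4: "b" => MATCH
  Position 5: "a" => no
  Position 6: "b" => MATCH
  Position 7: "b" => MATCH
  Position 8: "c" => no
  Position 9: "c" => no
  Position 10: "a" => no
Total occurrences: 6

6


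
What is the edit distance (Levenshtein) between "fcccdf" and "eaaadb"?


Computing edit distance: "fcccdf" -> "eaaadb"
DP table:
           e    a    a    a    d    b
      0    1    2    3    4    5    6
  f   1    1    2    3    4    5    6
  c   2    2    2    3    4    5    6
  c   3    3    3    3    4    5    6
  c   4    4    4    4    4    5    6
  d   5    5    5    5    5    4    5
  f   6    6    6    6    6    5    5
Edit distance = dp[6][6] = 5

5


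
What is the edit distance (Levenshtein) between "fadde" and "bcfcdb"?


Computing edit distance: "fadde" -> "bcfcdb"
DP table:
           b    c    f    c    d    b
      0    1    2    3    4    5    6
  f   1    1    2    2    3    4    5
  a   2    2    2    3    3    4    5
  d   3    3    3    3    4    3    4
  d   4    4    4    4    4    4    4
  e   5    5    5    5    5    5    5
Edit distance = dp[5][6] = 5

5


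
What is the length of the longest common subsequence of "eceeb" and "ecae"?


LCS of "eceeb" and "ecae"
DP table:
           e    c    a    e
      0    0    0    0    0
  e   0    1    1    1    1
  c   0    1    2    2    2
  e   0    1    2    2    3
  e   0    1    2    2    3
  b   0    1    2    2    3
LCS length = dp[5][4] = 3

3


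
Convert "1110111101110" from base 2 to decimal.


Input: "1110111101110" in base 2
Positional expansion:
  Digit '1' (value 1) x 2^12 = 4096
  Digit '1' (value 1) x 2^11 = 2048
  Digit '1' (value 1) x 2^10 = 1024
  Digit '0' (value 0) x 2^9 = 0
  Digit '1' (value 1) x 2^8 = 256
  Digit '1' (value 1) x 2^7 = 128
  Digit '1' (value 1) x 2^6 = 64
  Digit '1' (value 1) x 2^5 = 32
  Digit '0' (value 0) x 2^4 = 0
  Digit '1' (value 1) x 2^3 = 8
  Digit '1' (value 1) x 2^2 = 4
  Digit '1' (value 1) x 2^1 = 2
  Digit '0' (value 0) x 2^0 = 0
Sum = 7662

7662


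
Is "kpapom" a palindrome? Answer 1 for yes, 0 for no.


Input: kpapom
Reversed: mopapk
  Compare pos 0 ('k') with pos 5 ('m'): MISMATCH
  Compare pos 1 ('p') with pos 4 ('o'): MISMATCH
  Compare pos 2 ('a') with pos 3 ('p'): MISMATCH
Result: not a palindrome

0


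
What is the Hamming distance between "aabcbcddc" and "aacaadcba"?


Comparing "aabcbcddc" and "aacaadcba" position by position:
  Position 0: 'a' vs 'a' => same
  Position 1: 'a' vs 'a' => same
  Position 2: 'b' vs 'c' => differ
  Position 3: 'c' vs 'a' => differ
  Position 4: 'b' vs 'a' => differ
  Position 5: 'c' vs 'd' => differ
  Position 6: 'd' vs 'c' => differ
  Position 7: 'd' vs 'b' => differ
  Position 8: 'c' vs 'a' => differ
Total differences (Hamming distance): 7

7


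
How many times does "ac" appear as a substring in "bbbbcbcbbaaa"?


Searching for "ac" in "bbbbcbcbbaaa"
Scanning each position:
  Position 0: "bb" => no
  Position 1: "bb" => no
  Position 2: "bb" => no
  Position 3: "bc" => no
  Position 4: "cb" => no
  Position 5: "bc" => no
  Position 6: "cb" => no
  Position 7: "bb" => no
  Position 8: "ba" => no
  Position 9: "aa" => no
  Position 10: "aa" => no
Total occurrences: 0

0


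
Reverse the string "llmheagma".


Input: llmheagma
Reading characters right to left:
  Position 8: 'a'
  Position 7: 'm'
  Position 6: 'g'
  Position 5: 'a'
  Position 4: 'e'
  Position 3: 'h'
  Position 2: 'm'
  Position 1: 'l'
  Position 0: 'l'
Reversed: amgaehmll

amgaehmll


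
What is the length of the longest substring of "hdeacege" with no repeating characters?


Input: "hdeacege"
Sliding window (track last position of each char):
  Position 0 ('h'): window [0,0] length 1 -- new best
  Position 1 ('d'): window [0,1] length 2 -- new best
  Position 2 ('e'): window [0,2] length 3 -- new best
  Position 3 ('a'): window [0,3] length 4 -- new best
  Position 4 ('c'): window [0,4] length 5 -- new best
  Position 5 ('e'): repeat (last at 2), move window start to 3
  Position 5 ('e'): window [3,5] length 3
  Position 6 ('g'): window [3,6] length 4
  Position 7 ('e'): repeat (last at 5), move window start to 6
  Position 7 ('e'): window [6,7] length 2
Longest substring with no repeats: "hdeac" with length 5

5


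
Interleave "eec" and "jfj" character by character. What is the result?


Interleaving "eec" and "jfj":
  Position 0: 'e' from first, 'j' from second => "ej"
  Position 1: 'e' from first, 'f' from second => "ef"
  Position 2: 'c' from first, 'j' from second => "cj"
Result: ejefcj

ejefcj


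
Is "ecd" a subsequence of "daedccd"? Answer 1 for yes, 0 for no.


Check if "ecd" is a subsequence of "daedccd"
Greedy scan:
  Position 0 ('d'): no match needed
  Position 1 ('a'): no match needed
  Position 2 ('e'): matches sub[0] = 'e'
  Position 3 ('d'): no match needed
  Position 4 ('c'): matches sub[1] = 'c'
  Position 5 ('c'): no match needed
  Position 6 ('d'): matches sub[2] = 'd'
All 3 characters matched => is a subsequence

1


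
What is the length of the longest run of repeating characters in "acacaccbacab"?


Input: "acacaccbacab"
Scanning for longest run:
  Position 1 ('c'): new char, reset run to 1
  Position 2 ('a'): new char, reset run to 1
  Position 3 ('c'): new char, reset run to 1
  Position 4 ('a'): new char, reset run to 1
  Position 5 ('c'): new char, reset run to 1
  Position 6 ('c'): continues run of 'c', length=2
  Position 7 ('b'): new char, reset run to 1
  Position 8 ('a'): new char, reset run to 1
  Position 9 ('c'): new char, reset run to 1
  Position 10 ('a'): new char, reset run to 1
  Position 11 ('b'): new char, reset run to 1
Longest run: 'c' with length 2

2


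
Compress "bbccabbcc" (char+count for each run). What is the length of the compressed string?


Input: bbccabbcc
Runs:
  'b' x 2 => "b2"
  'c' x 2 => "c2"
  'a' x 1 => "a1"
  'b' x 2 => "b2"
  'c' x 2 => "c2"
Compressed: "b2c2a1b2c2"
Compressed length: 10

10


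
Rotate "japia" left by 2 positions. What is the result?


Input: "japia", rotate left by 2
First 2 characters: "ja"
Remaining characters: "pia"
Concatenate remaining + first: "pia" + "ja" = "piaja"

piaja


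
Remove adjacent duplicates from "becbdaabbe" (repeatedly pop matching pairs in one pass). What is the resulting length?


Input: becbdaabbe
Stack-based adjacent duplicate removal:
  Read 'b': push. Stack: b
  Read 'e': push. Stack: be
  Read 'c': push. Stack: bec
  Read 'b': push. Stack: becb
  Read 'd': push. Stack: becbd
  Read 'a': push. Stack: becbda
  Read 'a': matches stack top 'a' => pop. Stack: becbd
  Read 'b': push. Stack: becbdb
  Read 'b': matches stack top 'b' => pop. Stack: becbd
  Read 'e': push. Stack: becbde
Final stack: "becbde" (length 6)

6


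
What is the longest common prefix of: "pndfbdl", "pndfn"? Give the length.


Words: pndfbdl, pndfn
  Position 0: all 'p' => match
  Position 1: all 'n' => match
  Position 2: all 'd' => match
  Position 3: all 'f' => match
  Position 4: ('b', 'n') => mismatch, stop
LCP = "pndf" (length 4)

4


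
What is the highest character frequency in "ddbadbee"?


Input: ddbadbee
Character counts:
  'a': 1
  'b': 2
  'd': 3
  'e': 2
Maximum frequency: 3

3
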